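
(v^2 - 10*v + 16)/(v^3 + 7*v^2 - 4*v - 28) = (v - 8)/(v^2 + 9*v + 14)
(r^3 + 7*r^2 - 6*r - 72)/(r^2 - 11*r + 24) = (r^2 + 10*r + 24)/(r - 8)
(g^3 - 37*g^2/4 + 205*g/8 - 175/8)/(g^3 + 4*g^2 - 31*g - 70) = (8*g^2 - 34*g + 35)/(8*(g^2 + 9*g + 14))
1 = 1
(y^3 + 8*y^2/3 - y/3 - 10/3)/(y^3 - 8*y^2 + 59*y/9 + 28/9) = 3*(3*y^3 + 8*y^2 - y - 10)/(9*y^3 - 72*y^2 + 59*y + 28)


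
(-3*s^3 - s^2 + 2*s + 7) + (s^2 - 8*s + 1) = -3*s^3 - 6*s + 8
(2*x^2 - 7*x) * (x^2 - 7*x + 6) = 2*x^4 - 21*x^3 + 61*x^2 - 42*x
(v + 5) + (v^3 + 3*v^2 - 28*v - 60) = v^3 + 3*v^2 - 27*v - 55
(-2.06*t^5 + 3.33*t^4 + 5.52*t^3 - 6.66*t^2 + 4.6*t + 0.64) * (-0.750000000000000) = 1.545*t^5 - 2.4975*t^4 - 4.14*t^3 + 4.995*t^2 - 3.45*t - 0.48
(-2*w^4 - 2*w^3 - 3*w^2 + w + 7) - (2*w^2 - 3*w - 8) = -2*w^4 - 2*w^3 - 5*w^2 + 4*w + 15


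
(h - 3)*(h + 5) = h^2 + 2*h - 15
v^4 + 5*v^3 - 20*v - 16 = (v - 2)*(v + 1)*(v + 2)*(v + 4)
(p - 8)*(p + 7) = p^2 - p - 56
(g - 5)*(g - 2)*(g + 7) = g^3 - 39*g + 70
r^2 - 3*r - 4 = (r - 4)*(r + 1)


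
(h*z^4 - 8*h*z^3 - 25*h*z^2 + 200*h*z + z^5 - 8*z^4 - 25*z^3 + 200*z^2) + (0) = h*z^4 - 8*h*z^3 - 25*h*z^2 + 200*h*z + z^5 - 8*z^4 - 25*z^3 + 200*z^2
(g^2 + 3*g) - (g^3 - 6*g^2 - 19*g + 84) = -g^3 + 7*g^2 + 22*g - 84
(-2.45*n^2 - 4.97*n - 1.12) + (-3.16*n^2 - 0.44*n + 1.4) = -5.61*n^2 - 5.41*n + 0.28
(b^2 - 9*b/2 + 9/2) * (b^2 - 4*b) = b^4 - 17*b^3/2 + 45*b^2/2 - 18*b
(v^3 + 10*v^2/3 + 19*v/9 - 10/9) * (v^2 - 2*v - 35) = v^5 + 4*v^4/3 - 356*v^3/9 - 122*v^2 - 215*v/3 + 350/9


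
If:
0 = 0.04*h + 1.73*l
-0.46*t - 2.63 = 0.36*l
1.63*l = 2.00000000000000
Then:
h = -53.07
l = 1.23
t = -6.68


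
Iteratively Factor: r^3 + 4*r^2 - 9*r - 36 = (r + 4)*(r^2 - 9) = (r + 3)*(r + 4)*(r - 3)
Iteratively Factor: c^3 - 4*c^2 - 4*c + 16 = (c - 2)*(c^2 - 2*c - 8) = (c - 4)*(c - 2)*(c + 2)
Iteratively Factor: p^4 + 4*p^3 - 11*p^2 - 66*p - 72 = (p + 3)*(p^3 + p^2 - 14*p - 24) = (p + 2)*(p + 3)*(p^2 - p - 12) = (p + 2)*(p + 3)^2*(p - 4)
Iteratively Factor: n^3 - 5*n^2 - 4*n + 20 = (n - 5)*(n^2 - 4) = (n - 5)*(n - 2)*(n + 2)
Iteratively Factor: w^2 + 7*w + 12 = (w + 3)*(w + 4)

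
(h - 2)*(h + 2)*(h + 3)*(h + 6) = h^4 + 9*h^3 + 14*h^2 - 36*h - 72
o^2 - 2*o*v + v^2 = (o - v)^2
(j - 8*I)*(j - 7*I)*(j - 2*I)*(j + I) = j^4 - 16*I*j^3 - 69*j^2 + 26*I*j - 112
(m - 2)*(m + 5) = m^2 + 3*m - 10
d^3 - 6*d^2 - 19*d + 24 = (d - 8)*(d - 1)*(d + 3)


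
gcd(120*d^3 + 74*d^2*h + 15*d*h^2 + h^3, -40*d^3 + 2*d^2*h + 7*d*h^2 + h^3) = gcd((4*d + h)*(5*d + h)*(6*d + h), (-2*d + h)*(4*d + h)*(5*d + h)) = 20*d^2 + 9*d*h + h^2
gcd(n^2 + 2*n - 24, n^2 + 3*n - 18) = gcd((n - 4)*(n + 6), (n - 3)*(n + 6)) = n + 6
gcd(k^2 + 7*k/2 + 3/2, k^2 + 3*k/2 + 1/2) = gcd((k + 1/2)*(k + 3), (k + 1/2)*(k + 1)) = k + 1/2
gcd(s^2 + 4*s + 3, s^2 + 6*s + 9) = s + 3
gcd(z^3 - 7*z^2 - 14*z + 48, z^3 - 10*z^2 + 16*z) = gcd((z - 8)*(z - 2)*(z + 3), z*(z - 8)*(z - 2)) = z^2 - 10*z + 16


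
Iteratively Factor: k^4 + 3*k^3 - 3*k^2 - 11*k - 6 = (k + 3)*(k^3 - 3*k - 2) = (k + 1)*(k + 3)*(k^2 - k - 2) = (k + 1)^2*(k + 3)*(k - 2)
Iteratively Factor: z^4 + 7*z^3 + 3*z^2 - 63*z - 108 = (z - 3)*(z^3 + 10*z^2 + 33*z + 36) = (z - 3)*(z + 3)*(z^2 + 7*z + 12) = (z - 3)*(z + 3)^2*(z + 4)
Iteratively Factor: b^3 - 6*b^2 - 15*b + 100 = (b + 4)*(b^2 - 10*b + 25) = (b - 5)*(b + 4)*(b - 5)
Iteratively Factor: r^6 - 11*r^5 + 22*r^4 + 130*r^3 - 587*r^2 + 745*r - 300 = (r - 3)*(r^5 - 8*r^4 - 2*r^3 + 124*r^2 - 215*r + 100) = (r - 5)*(r - 3)*(r^4 - 3*r^3 - 17*r^2 + 39*r - 20) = (r - 5)*(r - 3)*(r + 4)*(r^3 - 7*r^2 + 11*r - 5) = (r - 5)*(r - 3)*(r - 1)*(r + 4)*(r^2 - 6*r + 5) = (r - 5)*(r - 3)*(r - 1)^2*(r + 4)*(r - 5)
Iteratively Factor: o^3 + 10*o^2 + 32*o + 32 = (o + 4)*(o^2 + 6*o + 8) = (o + 2)*(o + 4)*(o + 4)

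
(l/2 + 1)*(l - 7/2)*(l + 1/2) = l^3/2 - l^2/2 - 31*l/8 - 7/4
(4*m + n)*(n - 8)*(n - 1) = 4*m*n^2 - 36*m*n + 32*m + n^3 - 9*n^2 + 8*n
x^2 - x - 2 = (x - 2)*(x + 1)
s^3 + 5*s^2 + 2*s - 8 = (s - 1)*(s + 2)*(s + 4)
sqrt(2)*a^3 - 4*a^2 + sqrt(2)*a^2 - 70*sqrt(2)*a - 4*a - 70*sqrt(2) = (a - 7*sqrt(2))*(a + 5*sqrt(2))*(sqrt(2)*a + sqrt(2))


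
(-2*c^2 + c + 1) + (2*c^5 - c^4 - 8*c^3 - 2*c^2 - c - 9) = 2*c^5 - c^4 - 8*c^3 - 4*c^2 - 8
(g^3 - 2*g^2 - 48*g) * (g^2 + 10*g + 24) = g^5 + 8*g^4 - 44*g^3 - 528*g^2 - 1152*g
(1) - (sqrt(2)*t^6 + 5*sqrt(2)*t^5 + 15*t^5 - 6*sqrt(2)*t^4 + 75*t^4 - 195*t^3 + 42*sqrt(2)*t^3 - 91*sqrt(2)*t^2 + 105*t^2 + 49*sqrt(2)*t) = -sqrt(2)*t^6 - 15*t^5 - 5*sqrt(2)*t^5 - 75*t^4 + 6*sqrt(2)*t^4 - 42*sqrt(2)*t^3 + 195*t^3 - 105*t^2 + 91*sqrt(2)*t^2 - 49*sqrt(2)*t + 1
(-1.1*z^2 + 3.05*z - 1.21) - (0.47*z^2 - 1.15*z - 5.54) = -1.57*z^2 + 4.2*z + 4.33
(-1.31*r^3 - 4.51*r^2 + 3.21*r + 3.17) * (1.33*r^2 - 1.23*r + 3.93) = -1.7423*r^5 - 4.387*r^4 + 4.6683*r^3 - 17.4565*r^2 + 8.7162*r + 12.4581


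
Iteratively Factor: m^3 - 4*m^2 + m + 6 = (m + 1)*(m^2 - 5*m + 6) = (m - 2)*(m + 1)*(m - 3)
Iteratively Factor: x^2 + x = (x + 1)*(x)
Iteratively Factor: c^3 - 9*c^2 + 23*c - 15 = (c - 1)*(c^2 - 8*c + 15) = (c - 5)*(c - 1)*(c - 3)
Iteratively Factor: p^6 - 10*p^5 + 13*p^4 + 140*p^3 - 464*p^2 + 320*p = (p - 4)*(p^5 - 6*p^4 - 11*p^3 + 96*p^2 - 80*p) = (p - 5)*(p - 4)*(p^4 - p^3 - 16*p^2 + 16*p) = (p - 5)*(p - 4)*(p - 1)*(p^3 - 16*p) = p*(p - 5)*(p - 4)*(p - 1)*(p^2 - 16) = p*(p - 5)*(p - 4)*(p - 1)*(p + 4)*(p - 4)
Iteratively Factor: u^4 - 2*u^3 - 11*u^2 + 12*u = (u)*(u^3 - 2*u^2 - 11*u + 12) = u*(u - 4)*(u^2 + 2*u - 3) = u*(u - 4)*(u + 3)*(u - 1)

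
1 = 1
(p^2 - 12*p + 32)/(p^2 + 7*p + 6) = (p^2 - 12*p + 32)/(p^2 + 7*p + 6)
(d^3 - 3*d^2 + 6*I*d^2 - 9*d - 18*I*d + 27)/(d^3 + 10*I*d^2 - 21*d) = (d^2 + 3*d*(-1 + I) - 9*I)/(d*(d + 7*I))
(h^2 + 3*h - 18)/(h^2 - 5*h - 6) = (-h^2 - 3*h + 18)/(-h^2 + 5*h + 6)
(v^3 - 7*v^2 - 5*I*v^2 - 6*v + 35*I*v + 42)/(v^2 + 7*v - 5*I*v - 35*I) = (v^3 - v^2*(7 + 5*I) + v*(-6 + 35*I) + 42)/(v^2 + v*(7 - 5*I) - 35*I)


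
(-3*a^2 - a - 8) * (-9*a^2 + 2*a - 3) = 27*a^4 + 3*a^3 + 79*a^2 - 13*a + 24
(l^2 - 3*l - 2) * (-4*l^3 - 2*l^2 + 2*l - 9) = -4*l^5 + 10*l^4 + 16*l^3 - 11*l^2 + 23*l + 18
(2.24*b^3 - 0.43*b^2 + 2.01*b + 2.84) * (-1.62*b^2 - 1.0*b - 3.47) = -3.6288*b^5 - 1.5434*b^4 - 10.599*b^3 - 5.1187*b^2 - 9.8147*b - 9.8548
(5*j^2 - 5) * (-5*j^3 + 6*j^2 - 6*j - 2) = -25*j^5 + 30*j^4 - 5*j^3 - 40*j^2 + 30*j + 10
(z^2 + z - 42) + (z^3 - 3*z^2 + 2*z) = z^3 - 2*z^2 + 3*z - 42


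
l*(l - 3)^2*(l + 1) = l^4 - 5*l^3 + 3*l^2 + 9*l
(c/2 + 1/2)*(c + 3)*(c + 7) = c^3/2 + 11*c^2/2 + 31*c/2 + 21/2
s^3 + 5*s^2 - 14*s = s*(s - 2)*(s + 7)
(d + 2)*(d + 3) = d^2 + 5*d + 6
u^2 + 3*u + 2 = (u + 1)*(u + 2)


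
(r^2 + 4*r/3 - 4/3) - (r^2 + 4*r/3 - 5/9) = -7/9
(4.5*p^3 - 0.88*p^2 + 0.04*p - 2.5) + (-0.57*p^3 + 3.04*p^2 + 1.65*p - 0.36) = 3.93*p^3 + 2.16*p^2 + 1.69*p - 2.86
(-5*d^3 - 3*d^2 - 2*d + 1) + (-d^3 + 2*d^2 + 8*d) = -6*d^3 - d^2 + 6*d + 1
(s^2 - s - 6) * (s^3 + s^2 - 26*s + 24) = s^5 - 33*s^3 + 44*s^2 + 132*s - 144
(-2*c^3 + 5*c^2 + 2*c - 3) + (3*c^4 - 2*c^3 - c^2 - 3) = 3*c^4 - 4*c^3 + 4*c^2 + 2*c - 6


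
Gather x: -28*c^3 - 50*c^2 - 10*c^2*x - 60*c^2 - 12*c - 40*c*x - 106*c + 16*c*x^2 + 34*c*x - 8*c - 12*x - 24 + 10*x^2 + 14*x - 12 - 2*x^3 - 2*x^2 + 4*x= -28*c^3 - 110*c^2 - 126*c - 2*x^3 + x^2*(16*c + 8) + x*(-10*c^2 - 6*c + 6) - 36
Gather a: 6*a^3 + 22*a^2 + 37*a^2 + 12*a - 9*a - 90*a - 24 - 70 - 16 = 6*a^3 + 59*a^2 - 87*a - 110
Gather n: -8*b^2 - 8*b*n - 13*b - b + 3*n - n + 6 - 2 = -8*b^2 - 14*b + n*(2 - 8*b) + 4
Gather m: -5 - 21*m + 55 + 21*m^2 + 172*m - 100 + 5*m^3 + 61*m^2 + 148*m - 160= 5*m^3 + 82*m^2 + 299*m - 210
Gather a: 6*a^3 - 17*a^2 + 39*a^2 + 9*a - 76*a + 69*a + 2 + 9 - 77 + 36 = 6*a^3 + 22*a^2 + 2*a - 30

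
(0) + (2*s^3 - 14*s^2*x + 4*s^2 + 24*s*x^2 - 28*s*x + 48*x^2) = 2*s^3 - 14*s^2*x + 4*s^2 + 24*s*x^2 - 28*s*x + 48*x^2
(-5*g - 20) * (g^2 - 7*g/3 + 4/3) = -5*g^3 - 25*g^2/3 + 40*g - 80/3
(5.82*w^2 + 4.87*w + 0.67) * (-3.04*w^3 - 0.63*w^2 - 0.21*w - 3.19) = -17.6928*w^5 - 18.4714*w^4 - 6.3271*w^3 - 20.0106*w^2 - 15.676*w - 2.1373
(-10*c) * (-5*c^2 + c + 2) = 50*c^3 - 10*c^2 - 20*c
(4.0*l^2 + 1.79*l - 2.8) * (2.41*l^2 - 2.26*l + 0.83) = 9.64*l^4 - 4.7261*l^3 - 7.4734*l^2 + 7.8137*l - 2.324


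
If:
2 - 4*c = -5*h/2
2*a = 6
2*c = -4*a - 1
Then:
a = 3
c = -13/2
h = -56/5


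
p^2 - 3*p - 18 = (p - 6)*(p + 3)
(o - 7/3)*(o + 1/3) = o^2 - 2*o - 7/9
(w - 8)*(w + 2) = w^2 - 6*w - 16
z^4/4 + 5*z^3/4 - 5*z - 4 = (z/4 + 1)*(z - 2)*(z + 1)*(z + 2)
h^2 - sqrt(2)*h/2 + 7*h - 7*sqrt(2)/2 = (h + 7)*(h - sqrt(2)/2)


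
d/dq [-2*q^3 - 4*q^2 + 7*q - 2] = -6*q^2 - 8*q + 7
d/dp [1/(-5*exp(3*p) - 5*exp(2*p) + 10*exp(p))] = (3*exp(2*p) + 2*exp(p) - 2)*exp(-p)/(5*(exp(2*p) + exp(p) - 2)^2)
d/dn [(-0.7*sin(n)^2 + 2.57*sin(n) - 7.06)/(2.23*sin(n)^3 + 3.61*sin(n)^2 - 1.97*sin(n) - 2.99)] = (1.561*sin(n)^4 - 11.4622*sin(n)^3 + 39.3327*sin(n)^2 + 55.1592*sin(n) - 21.5925)*cos(n)/(4.9729*sin(n)^6 + 16.1006*sin(n)^5 + 4.2459*sin(n)^4 - 27.5588*sin(n)^3 - 17.7069*sin(n)^2 + 11.7806*sin(n) + 8.9401)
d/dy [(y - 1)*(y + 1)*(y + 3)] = 3*y^2 + 6*y - 1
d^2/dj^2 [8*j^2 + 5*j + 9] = 16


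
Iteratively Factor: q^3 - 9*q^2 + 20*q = (q - 4)*(q^2 - 5*q) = (q - 5)*(q - 4)*(q)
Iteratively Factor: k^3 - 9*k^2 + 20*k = (k - 4)*(k^2 - 5*k) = k*(k - 4)*(k - 5)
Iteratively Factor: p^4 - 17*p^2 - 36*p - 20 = (p + 2)*(p^3 - 2*p^2 - 13*p - 10) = (p + 2)^2*(p^2 - 4*p - 5) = (p + 1)*(p + 2)^2*(p - 5)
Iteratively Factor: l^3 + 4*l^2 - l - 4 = (l - 1)*(l^2 + 5*l + 4) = (l - 1)*(l + 1)*(l + 4)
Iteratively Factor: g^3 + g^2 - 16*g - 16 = (g + 1)*(g^2 - 16) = (g + 1)*(g + 4)*(g - 4)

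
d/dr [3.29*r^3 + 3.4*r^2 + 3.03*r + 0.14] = 9.87*r^2 + 6.8*r + 3.03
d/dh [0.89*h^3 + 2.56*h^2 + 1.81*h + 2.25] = 2.67*h^2 + 5.12*h + 1.81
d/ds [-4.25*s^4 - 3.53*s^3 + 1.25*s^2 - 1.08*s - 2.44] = -17.0*s^3 - 10.59*s^2 + 2.5*s - 1.08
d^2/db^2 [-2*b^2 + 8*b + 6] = -4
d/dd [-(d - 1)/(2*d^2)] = (d - 2)/(2*d^3)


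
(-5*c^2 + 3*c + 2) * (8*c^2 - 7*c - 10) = -40*c^4 + 59*c^3 + 45*c^2 - 44*c - 20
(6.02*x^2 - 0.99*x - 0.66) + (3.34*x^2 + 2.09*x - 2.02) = 9.36*x^2 + 1.1*x - 2.68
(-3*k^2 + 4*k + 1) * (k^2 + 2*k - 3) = -3*k^4 - 2*k^3 + 18*k^2 - 10*k - 3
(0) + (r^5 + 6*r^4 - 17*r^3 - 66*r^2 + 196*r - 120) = r^5 + 6*r^4 - 17*r^3 - 66*r^2 + 196*r - 120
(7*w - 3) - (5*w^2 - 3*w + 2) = -5*w^2 + 10*w - 5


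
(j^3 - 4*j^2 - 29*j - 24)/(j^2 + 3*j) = j - 7 - 8/j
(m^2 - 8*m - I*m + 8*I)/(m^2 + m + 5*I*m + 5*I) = (m^2 - 8*m - I*m + 8*I)/(m^2 + m + 5*I*m + 5*I)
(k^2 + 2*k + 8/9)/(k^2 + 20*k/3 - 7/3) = (9*k^2 + 18*k + 8)/(3*(3*k^2 + 20*k - 7))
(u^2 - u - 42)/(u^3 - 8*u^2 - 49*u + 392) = (u + 6)/(u^2 - u - 56)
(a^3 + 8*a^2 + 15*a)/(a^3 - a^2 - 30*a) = (a + 3)/(a - 6)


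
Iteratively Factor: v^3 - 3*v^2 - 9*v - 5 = (v + 1)*(v^2 - 4*v - 5) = (v - 5)*(v + 1)*(v + 1)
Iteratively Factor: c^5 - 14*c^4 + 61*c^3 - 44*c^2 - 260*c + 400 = (c - 4)*(c^4 - 10*c^3 + 21*c^2 + 40*c - 100) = (c - 5)*(c - 4)*(c^3 - 5*c^2 - 4*c + 20) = (c - 5)*(c - 4)*(c - 2)*(c^2 - 3*c - 10) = (c - 5)^2*(c - 4)*(c - 2)*(c + 2)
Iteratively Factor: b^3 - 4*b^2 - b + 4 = (b - 4)*(b^2 - 1) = (b - 4)*(b - 1)*(b + 1)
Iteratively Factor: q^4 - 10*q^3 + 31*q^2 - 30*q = (q - 5)*(q^3 - 5*q^2 + 6*q) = (q - 5)*(q - 3)*(q^2 - 2*q) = q*(q - 5)*(q - 3)*(q - 2)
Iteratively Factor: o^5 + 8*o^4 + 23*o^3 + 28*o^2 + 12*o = (o + 2)*(o^4 + 6*o^3 + 11*o^2 + 6*o) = (o + 1)*(o + 2)*(o^3 + 5*o^2 + 6*o) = o*(o + 1)*(o + 2)*(o^2 + 5*o + 6) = o*(o + 1)*(o + 2)^2*(o + 3)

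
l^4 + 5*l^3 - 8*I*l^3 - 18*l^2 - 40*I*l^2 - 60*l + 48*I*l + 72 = (l - 1)*(l + 6)*(l - 6*I)*(l - 2*I)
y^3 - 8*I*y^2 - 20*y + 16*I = (y - 4*I)*(y - 2*I)^2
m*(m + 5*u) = m^2 + 5*m*u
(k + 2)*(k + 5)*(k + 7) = k^3 + 14*k^2 + 59*k + 70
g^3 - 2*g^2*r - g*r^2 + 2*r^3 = (g - 2*r)*(g - r)*(g + r)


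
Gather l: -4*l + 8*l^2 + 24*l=8*l^2 + 20*l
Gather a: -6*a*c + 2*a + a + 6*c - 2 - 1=a*(3 - 6*c) + 6*c - 3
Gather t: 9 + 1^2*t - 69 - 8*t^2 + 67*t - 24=-8*t^2 + 68*t - 84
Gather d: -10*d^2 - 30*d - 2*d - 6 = -10*d^2 - 32*d - 6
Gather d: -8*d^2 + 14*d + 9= -8*d^2 + 14*d + 9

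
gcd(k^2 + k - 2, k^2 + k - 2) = k^2 + k - 2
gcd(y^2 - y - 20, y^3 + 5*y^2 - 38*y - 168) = y + 4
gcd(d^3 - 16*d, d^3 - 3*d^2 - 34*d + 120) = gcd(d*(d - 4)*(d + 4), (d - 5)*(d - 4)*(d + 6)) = d - 4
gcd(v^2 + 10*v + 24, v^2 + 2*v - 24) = v + 6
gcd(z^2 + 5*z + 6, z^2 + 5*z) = 1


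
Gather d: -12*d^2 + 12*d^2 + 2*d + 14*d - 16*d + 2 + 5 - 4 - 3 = 0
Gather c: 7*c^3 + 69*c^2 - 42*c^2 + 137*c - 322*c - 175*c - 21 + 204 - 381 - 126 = 7*c^3 + 27*c^2 - 360*c - 324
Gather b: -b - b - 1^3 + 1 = -2*b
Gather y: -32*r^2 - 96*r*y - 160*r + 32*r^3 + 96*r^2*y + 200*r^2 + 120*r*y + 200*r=32*r^3 + 168*r^2 + 40*r + y*(96*r^2 + 24*r)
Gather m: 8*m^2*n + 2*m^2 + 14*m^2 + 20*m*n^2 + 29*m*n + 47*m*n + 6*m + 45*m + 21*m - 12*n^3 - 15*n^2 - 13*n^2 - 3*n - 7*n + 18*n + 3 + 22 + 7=m^2*(8*n + 16) + m*(20*n^2 + 76*n + 72) - 12*n^3 - 28*n^2 + 8*n + 32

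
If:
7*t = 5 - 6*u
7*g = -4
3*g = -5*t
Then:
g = -4/7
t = 12/35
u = 13/30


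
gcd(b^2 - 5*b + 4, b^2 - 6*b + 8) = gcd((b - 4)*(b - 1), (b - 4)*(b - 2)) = b - 4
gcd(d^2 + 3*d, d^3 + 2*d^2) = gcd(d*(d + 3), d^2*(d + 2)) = d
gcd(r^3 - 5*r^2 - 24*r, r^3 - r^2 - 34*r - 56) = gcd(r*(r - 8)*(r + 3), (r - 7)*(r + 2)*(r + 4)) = 1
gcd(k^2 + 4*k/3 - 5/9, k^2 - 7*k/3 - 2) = 1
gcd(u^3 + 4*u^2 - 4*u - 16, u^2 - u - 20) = u + 4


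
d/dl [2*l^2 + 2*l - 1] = 4*l + 2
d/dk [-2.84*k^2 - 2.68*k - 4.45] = -5.68*k - 2.68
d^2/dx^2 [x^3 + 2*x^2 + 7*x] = 6*x + 4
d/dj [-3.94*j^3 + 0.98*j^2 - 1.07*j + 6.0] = -11.82*j^2 + 1.96*j - 1.07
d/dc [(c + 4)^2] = 2*c + 8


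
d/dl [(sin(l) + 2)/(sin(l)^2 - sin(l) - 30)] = (-4*sin(l) + cos(l)^2 - 29)*cos(l)/(sin(l) + cos(l)^2 + 29)^2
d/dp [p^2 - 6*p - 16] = 2*p - 6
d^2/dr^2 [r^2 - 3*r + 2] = 2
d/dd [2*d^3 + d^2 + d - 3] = 6*d^2 + 2*d + 1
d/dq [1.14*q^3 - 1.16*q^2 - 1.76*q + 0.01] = 3.42*q^2 - 2.32*q - 1.76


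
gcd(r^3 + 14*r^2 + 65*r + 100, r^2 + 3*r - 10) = r + 5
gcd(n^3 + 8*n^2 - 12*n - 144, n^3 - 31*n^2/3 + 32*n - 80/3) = n - 4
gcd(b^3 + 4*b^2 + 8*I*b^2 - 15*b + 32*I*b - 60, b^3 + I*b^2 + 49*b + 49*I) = 1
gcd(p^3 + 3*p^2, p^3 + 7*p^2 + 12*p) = p^2 + 3*p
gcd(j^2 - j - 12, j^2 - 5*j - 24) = j + 3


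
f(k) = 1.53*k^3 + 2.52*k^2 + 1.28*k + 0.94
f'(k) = 4.59*k^2 + 5.04*k + 1.28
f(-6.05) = -253.38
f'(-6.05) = 138.79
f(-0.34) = 0.74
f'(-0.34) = 0.10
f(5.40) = 322.26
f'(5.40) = 162.34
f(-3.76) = -49.58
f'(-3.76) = 47.22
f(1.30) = 10.22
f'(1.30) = 15.59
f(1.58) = 15.29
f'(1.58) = 20.70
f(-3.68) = -45.89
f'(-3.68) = 44.89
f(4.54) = 201.86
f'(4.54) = 118.77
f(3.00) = 68.77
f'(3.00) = 57.71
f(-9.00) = -921.83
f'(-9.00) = 327.71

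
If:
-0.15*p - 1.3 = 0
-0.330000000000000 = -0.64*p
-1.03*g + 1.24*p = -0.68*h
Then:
No Solution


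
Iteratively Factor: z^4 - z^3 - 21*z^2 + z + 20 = (z + 1)*(z^3 - 2*z^2 - 19*z + 20) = (z - 1)*(z + 1)*(z^2 - z - 20) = (z - 1)*(z + 1)*(z + 4)*(z - 5)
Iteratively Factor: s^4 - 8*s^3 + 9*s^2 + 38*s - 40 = (s - 1)*(s^3 - 7*s^2 + 2*s + 40) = (s - 1)*(s + 2)*(s^2 - 9*s + 20) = (s - 5)*(s - 1)*(s + 2)*(s - 4)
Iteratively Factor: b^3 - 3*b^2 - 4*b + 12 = (b - 2)*(b^2 - b - 6) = (b - 2)*(b + 2)*(b - 3)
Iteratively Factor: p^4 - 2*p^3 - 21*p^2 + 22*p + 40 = (p + 1)*(p^3 - 3*p^2 - 18*p + 40) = (p - 5)*(p + 1)*(p^2 + 2*p - 8) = (p - 5)*(p - 2)*(p + 1)*(p + 4)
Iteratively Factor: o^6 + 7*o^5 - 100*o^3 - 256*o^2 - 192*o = (o + 2)*(o^5 + 5*o^4 - 10*o^3 - 80*o^2 - 96*o) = (o - 4)*(o + 2)*(o^4 + 9*o^3 + 26*o^2 + 24*o) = (o - 4)*(o + 2)*(o + 3)*(o^3 + 6*o^2 + 8*o) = o*(o - 4)*(o + 2)*(o + 3)*(o^2 + 6*o + 8) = o*(o - 4)*(o + 2)*(o + 3)*(o + 4)*(o + 2)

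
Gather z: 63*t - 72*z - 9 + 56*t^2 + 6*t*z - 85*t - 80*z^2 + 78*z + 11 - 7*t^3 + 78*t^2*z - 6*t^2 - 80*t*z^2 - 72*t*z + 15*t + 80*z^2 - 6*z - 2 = -7*t^3 + 50*t^2 - 80*t*z^2 - 7*t + z*(78*t^2 - 66*t)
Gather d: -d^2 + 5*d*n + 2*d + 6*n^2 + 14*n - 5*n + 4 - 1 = -d^2 + d*(5*n + 2) + 6*n^2 + 9*n + 3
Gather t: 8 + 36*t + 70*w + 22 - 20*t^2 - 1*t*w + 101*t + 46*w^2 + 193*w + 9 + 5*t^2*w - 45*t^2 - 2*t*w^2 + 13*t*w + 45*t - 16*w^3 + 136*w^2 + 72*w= t^2*(5*w - 65) + t*(-2*w^2 + 12*w + 182) - 16*w^3 + 182*w^2 + 335*w + 39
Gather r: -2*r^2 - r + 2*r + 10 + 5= -2*r^2 + r + 15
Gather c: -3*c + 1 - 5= -3*c - 4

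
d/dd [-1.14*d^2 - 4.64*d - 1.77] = -2.28*d - 4.64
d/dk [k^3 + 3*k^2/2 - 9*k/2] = 3*k^2 + 3*k - 9/2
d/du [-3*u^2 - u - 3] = -6*u - 1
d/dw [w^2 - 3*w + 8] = 2*w - 3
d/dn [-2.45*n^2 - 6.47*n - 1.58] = -4.9*n - 6.47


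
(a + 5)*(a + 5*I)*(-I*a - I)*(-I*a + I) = -a^4 - 5*a^3 - 5*I*a^3 + a^2 - 25*I*a^2 + 5*a + 5*I*a + 25*I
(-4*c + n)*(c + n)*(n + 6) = -4*c^2*n - 24*c^2 - 3*c*n^2 - 18*c*n + n^3 + 6*n^2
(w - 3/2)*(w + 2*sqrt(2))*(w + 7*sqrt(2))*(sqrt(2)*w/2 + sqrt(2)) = sqrt(2)*w^4/2 + sqrt(2)*w^3/4 + 9*w^3 + 9*w^2/2 + 25*sqrt(2)*w^2/2 - 27*w + 7*sqrt(2)*w - 42*sqrt(2)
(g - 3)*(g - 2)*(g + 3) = g^3 - 2*g^2 - 9*g + 18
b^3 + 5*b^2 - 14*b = b*(b - 2)*(b + 7)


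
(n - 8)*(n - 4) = n^2 - 12*n + 32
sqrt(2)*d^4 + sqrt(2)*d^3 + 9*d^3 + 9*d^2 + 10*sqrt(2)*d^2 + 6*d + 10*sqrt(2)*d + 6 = (d + 1)*(d + sqrt(2))*(d + 3*sqrt(2))*(sqrt(2)*d + 1)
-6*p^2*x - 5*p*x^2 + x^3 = x*(-6*p + x)*(p + x)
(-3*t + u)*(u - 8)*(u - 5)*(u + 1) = -3*t*u^3 + 36*t*u^2 - 81*t*u - 120*t + u^4 - 12*u^3 + 27*u^2 + 40*u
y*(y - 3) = y^2 - 3*y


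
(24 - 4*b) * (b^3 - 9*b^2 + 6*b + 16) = -4*b^4 + 60*b^3 - 240*b^2 + 80*b + 384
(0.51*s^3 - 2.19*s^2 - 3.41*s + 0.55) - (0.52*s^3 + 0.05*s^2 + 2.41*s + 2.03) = -0.01*s^3 - 2.24*s^2 - 5.82*s - 1.48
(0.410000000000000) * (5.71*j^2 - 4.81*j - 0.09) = 2.3411*j^2 - 1.9721*j - 0.0369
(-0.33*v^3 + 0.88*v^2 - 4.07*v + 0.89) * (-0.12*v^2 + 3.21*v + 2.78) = 0.0396*v^5 - 1.1649*v^4 + 2.3958*v^3 - 10.7251*v^2 - 8.4577*v + 2.4742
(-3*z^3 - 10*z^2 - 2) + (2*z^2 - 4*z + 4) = -3*z^3 - 8*z^2 - 4*z + 2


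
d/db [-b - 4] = -1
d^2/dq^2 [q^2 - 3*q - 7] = 2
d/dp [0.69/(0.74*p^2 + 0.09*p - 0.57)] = (-1.0212*p - 0.0621)/(0.74*p^2 + 0.09*p - 0.57)^2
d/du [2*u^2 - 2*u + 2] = 4*u - 2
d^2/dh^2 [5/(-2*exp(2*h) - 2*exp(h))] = 5*((exp(h) + 1)*(4*exp(h) + 1) - 2*(2*exp(h) + 1)^2)*exp(-h)/(2*(exp(h) + 1)^3)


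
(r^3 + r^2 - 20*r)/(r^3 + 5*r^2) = (r - 4)/r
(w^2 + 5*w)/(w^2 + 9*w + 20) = w/(w + 4)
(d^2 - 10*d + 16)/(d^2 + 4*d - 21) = (d^2 - 10*d + 16)/(d^2 + 4*d - 21)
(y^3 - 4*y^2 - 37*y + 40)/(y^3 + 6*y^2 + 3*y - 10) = (y - 8)/(y + 2)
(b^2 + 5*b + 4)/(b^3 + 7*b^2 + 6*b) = (b + 4)/(b*(b + 6))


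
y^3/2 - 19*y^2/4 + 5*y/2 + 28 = (y/2 + 1)*(y - 8)*(y - 7/2)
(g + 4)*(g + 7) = g^2 + 11*g + 28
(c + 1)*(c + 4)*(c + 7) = c^3 + 12*c^2 + 39*c + 28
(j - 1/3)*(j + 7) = j^2 + 20*j/3 - 7/3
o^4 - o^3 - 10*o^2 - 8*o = o*(o - 4)*(o + 1)*(o + 2)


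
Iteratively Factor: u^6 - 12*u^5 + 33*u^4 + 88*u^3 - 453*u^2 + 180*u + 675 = (u + 3)*(u^5 - 15*u^4 + 78*u^3 - 146*u^2 - 15*u + 225) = (u - 5)*(u + 3)*(u^4 - 10*u^3 + 28*u^2 - 6*u - 45) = (u - 5)*(u - 3)*(u + 3)*(u^3 - 7*u^2 + 7*u + 15) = (u - 5)^2*(u - 3)*(u + 3)*(u^2 - 2*u - 3) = (u - 5)^2*(u - 3)*(u + 1)*(u + 3)*(u - 3)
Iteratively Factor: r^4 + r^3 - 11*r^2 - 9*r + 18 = (r + 2)*(r^3 - r^2 - 9*r + 9) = (r + 2)*(r + 3)*(r^2 - 4*r + 3) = (r - 3)*(r + 2)*(r + 3)*(r - 1)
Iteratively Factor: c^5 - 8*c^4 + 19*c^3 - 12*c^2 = (c - 4)*(c^4 - 4*c^3 + 3*c^2) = (c - 4)*(c - 1)*(c^3 - 3*c^2) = (c - 4)*(c - 3)*(c - 1)*(c^2) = c*(c - 4)*(c - 3)*(c - 1)*(c)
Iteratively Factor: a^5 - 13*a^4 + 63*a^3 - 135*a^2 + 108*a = (a - 4)*(a^4 - 9*a^3 + 27*a^2 - 27*a) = (a - 4)*(a - 3)*(a^3 - 6*a^2 + 9*a) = a*(a - 4)*(a - 3)*(a^2 - 6*a + 9) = a*(a - 4)*(a - 3)^2*(a - 3)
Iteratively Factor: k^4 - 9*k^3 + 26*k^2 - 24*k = (k)*(k^3 - 9*k^2 + 26*k - 24) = k*(k - 4)*(k^2 - 5*k + 6) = k*(k - 4)*(k - 3)*(k - 2)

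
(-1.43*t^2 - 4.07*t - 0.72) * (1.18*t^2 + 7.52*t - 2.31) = -1.6874*t^4 - 15.5562*t^3 - 28.1527*t^2 + 3.9873*t + 1.6632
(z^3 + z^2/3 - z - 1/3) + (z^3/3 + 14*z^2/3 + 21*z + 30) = 4*z^3/3 + 5*z^2 + 20*z + 89/3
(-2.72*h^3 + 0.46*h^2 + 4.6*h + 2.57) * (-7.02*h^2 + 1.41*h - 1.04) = 19.0944*h^5 - 7.0644*h^4 - 28.8146*h^3 - 12.0338*h^2 - 1.1603*h - 2.6728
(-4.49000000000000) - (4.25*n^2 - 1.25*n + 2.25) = -4.25*n^2 + 1.25*n - 6.74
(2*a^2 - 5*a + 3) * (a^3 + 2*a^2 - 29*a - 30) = 2*a^5 - a^4 - 65*a^3 + 91*a^2 + 63*a - 90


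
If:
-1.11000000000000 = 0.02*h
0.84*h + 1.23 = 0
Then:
No Solution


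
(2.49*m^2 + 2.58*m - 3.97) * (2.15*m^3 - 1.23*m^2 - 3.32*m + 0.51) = 5.3535*m^5 + 2.4843*m^4 - 19.9757*m^3 - 2.4126*m^2 + 14.4962*m - 2.0247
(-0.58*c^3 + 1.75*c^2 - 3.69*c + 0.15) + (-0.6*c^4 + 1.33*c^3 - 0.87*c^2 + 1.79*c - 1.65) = -0.6*c^4 + 0.75*c^3 + 0.88*c^2 - 1.9*c - 1.5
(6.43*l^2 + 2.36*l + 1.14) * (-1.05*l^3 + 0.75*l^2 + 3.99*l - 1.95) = -6.7515*l^5 + 2.3445*l^4 + 26.2287*l^3 - 2.2671*l^2 - 0.0533999999999999*l - 2.223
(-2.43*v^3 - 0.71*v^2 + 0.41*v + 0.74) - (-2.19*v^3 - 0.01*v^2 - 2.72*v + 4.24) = -0.24*v^3 - 0.7*v^2 + 3.13*v - 3.5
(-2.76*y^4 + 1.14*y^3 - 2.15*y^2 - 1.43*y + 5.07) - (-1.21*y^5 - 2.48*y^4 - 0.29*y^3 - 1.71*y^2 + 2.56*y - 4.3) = 1.21*y^5 - 0.28*y^4 + 1.43*y^3 - 0.44*y^2 - 3.99*y + 9.37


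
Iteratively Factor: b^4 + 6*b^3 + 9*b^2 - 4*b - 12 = (b - 1)*(b^3 + 7*b^2 + 16*b + 12) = (b - 1)*(b + 3)*(b^2 + 4*b + 4) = (b - 1)*(b + 2)*(b + 3)*(b + 2)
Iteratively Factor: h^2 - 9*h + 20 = (h - 5)*(h - 4)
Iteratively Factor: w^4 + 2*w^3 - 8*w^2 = (w)*(w^3 + 2*w^2 - 8*w) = w*(w + 4)*(w^2 - 2*w) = w^2*(w + 4)*(w - 2)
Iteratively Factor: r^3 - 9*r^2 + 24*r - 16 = (r - 4)*(r^2 - 5*r + 4) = (r - 4)^2*(r - 1)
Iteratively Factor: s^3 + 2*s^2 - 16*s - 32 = (s + 2)*(s^2 - 16) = (s - 4)*(s + 2)*(s + 4)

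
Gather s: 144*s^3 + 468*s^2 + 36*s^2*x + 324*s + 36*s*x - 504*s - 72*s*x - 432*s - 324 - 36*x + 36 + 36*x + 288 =144*s^3 + s^2*(36*x + 468) + s*(-36*x - 612)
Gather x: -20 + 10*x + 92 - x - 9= 9*x + 63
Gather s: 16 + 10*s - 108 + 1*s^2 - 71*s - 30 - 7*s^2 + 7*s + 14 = -6*s^2 - 54*s - 108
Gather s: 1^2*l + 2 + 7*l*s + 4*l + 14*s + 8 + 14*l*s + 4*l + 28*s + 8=9*l + s*(21*l + 42) + 18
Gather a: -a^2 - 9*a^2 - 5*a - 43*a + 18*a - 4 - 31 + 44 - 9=-10*a^2 - 30*a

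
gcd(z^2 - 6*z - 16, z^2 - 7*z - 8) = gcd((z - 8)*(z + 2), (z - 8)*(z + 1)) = z - 8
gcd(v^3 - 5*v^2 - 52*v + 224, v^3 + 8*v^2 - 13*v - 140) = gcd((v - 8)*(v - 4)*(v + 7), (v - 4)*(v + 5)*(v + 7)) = v^2 + 3*v - 28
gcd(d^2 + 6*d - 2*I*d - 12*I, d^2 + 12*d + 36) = d + 6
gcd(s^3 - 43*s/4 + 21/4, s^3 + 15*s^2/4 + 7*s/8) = s + 7/2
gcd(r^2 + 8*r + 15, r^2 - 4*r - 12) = 1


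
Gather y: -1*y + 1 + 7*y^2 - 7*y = 7*y^2 - 8*y + 1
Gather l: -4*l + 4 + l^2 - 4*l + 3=l^2 - 8*l + 7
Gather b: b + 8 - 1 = b + 7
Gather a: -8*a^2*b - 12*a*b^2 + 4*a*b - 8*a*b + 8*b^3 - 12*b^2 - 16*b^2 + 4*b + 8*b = -8*a^2*b + a*(-12*b^2 - 4*b) + 8*b^3 - 28*b^2 + 12*b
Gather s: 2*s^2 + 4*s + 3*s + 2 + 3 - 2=2*s^2 + 7*s + 3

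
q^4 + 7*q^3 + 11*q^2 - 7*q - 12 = (q - 1)*(q + 1)*(q + 3)*(q + 4)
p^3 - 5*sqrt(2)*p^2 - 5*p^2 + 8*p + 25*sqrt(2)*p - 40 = (p - 5)*(p - 4*sqrt(2))*(p - sqrt(2))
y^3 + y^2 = y^2*(y + 1)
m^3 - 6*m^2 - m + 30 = (m - 5)*(m - 3)*(m + 2)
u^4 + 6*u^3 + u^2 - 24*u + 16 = (u - 1)^2*(u + 4)^2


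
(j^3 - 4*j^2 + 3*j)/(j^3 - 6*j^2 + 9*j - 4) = j*(j - 3)/(j^2 - 5*j + 4)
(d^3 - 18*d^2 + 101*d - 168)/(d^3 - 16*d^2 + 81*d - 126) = (d - 8)/(d - 6)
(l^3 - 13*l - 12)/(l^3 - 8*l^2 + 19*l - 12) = (l^2 + 4*l + 3)/(l^2 - 4*l + 3)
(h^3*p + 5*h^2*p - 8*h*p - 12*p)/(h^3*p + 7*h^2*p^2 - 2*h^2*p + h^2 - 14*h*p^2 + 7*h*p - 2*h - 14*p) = p*(h^2 + 7*h + 6)/(h^2*p + 7*h*p^2 + h + 7*p)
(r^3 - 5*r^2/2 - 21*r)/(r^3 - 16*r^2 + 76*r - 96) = r*(2*r + 7)/(2*(r^2 - 10*r + 16))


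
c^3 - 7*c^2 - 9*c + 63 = (c - 7)*(c - 3)*(c + 3)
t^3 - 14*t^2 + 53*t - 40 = (t - 8)*(t - 5)*(t - 1)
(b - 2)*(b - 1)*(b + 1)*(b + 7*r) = b^4 + 7*b^3*r - 2*b^3 - 14*b^2*r - b^2 - 7*b*r + 2*b + 14*r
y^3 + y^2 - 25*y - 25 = (y - 5)*(y + 1)*(y + 5)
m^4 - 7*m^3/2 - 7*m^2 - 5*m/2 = m*(m - 5)*(m + 1/2)*(m + 1)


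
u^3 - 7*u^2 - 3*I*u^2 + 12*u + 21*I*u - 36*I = (u - 4)*(u - 3)*(u - 3*I)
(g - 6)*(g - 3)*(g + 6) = g^3 - 3*g^2 - 36*g + 108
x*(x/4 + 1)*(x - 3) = x^3/4 + x^2/4 - 3*x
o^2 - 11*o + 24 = (o - 8)*(o - 3)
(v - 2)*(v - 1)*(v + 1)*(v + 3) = v^4 + v^3 - 7*v^2 - v + 6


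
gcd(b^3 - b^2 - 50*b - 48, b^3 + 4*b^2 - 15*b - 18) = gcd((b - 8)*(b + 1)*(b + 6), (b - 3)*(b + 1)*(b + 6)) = b^2 + 7*b + 6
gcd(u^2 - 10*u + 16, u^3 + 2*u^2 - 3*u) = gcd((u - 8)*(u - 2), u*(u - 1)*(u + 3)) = 1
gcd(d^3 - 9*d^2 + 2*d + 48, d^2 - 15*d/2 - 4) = d - 8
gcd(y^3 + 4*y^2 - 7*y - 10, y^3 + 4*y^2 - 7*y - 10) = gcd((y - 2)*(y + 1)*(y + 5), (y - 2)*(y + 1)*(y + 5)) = y^3 + 4*y^2 - 7*y - 10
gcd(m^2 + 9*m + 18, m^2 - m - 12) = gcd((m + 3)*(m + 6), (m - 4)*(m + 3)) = m + 3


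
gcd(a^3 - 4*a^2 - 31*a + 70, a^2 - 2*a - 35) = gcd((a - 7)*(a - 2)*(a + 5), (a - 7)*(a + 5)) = a^2 - 2*a - 35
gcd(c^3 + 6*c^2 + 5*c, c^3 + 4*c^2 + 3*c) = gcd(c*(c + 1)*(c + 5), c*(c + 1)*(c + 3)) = c^2 + c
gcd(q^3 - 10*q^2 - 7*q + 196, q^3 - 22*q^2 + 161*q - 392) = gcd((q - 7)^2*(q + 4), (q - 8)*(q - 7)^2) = q^2 - 14*q + 49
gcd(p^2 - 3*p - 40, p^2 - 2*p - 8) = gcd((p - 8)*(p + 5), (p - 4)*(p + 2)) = 1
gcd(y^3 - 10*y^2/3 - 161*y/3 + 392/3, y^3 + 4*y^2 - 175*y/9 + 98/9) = y^2 + 14*y/3 - 49/3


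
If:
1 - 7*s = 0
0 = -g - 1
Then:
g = -1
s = 1/7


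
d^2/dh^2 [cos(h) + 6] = -cos(h)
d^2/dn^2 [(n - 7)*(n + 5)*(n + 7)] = 6*n + 10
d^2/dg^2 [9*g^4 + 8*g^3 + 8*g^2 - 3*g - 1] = 108*g^2 + 48*g + 16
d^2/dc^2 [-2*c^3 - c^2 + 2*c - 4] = -12*c - 2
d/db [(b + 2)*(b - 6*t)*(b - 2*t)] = 3*b^2 - 16*b*t + 4*b + 12*t^2 - 16*t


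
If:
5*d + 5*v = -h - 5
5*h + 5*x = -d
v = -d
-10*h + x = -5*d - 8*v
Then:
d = 275/16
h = -5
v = -275/16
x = 25/16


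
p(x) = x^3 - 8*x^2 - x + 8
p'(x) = 3*x^2 - 16*x - 1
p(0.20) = 7.49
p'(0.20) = -4.08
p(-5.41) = -379.08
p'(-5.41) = 173.36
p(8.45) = 31.68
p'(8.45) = 78.01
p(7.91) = -5.54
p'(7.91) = 60.14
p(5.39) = -73.22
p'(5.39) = -0.08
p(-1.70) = -18.33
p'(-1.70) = 34.87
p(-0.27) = 7.67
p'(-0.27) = 3.54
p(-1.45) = -10.42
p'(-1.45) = 28.51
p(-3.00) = -88.00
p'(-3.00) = 74.00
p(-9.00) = -1360.00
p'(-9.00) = 386.00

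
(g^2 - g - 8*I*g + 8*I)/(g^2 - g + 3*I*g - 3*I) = (g - 8*I)/(g + 3*I)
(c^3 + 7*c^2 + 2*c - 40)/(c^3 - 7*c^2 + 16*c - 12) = (c^2 + 9*c + 20)/(c^2 - 5*c + 6)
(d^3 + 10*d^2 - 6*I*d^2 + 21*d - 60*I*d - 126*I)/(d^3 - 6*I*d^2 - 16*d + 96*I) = (d^2 + 10*d + 21)/(d^2 - 16)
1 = 1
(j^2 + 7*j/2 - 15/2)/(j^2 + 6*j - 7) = (2*j^2 + 7*j - 15)/(2*(j^2 + 6*j - 7))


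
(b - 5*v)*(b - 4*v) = b^2 - 9*b*v + 20*v^2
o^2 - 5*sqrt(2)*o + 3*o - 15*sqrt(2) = (o + 3)*(o - 5*sqrt(2))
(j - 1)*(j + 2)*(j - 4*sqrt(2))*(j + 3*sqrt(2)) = j^4 - sqrt(2)*j^3 + j^3 - 26*j^2 - sqrt(2)*j^2 - 24*j + 2*sqrt(2)*j + 48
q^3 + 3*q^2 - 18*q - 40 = (q - 4)*(q + 2)*(q + 5)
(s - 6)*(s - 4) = s^2 - 10*s + 24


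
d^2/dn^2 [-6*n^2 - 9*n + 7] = -12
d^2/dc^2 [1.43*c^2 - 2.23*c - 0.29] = 2.86000000000000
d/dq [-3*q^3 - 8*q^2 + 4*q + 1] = -9*q^2 - 16*q + 4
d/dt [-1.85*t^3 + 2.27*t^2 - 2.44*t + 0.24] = -5.55*t^2 + 4.54*t - 2.44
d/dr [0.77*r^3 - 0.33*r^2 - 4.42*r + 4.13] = 2.31*r^2 - 0.66*r - 4.42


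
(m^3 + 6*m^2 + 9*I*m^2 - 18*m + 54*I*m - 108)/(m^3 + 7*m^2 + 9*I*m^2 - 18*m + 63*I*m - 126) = (m + 6)/(m + 7)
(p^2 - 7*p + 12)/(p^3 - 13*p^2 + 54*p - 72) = 1/(p - 6)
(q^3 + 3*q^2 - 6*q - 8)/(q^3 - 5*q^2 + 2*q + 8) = (q + 4)/(q - 4)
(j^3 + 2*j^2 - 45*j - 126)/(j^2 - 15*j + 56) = (j^2 + 9*j + 18)/(j - 8)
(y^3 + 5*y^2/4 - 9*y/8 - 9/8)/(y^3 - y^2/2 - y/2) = (8*y^2 + 18*y + 9)/(4*y*(2*y + 1))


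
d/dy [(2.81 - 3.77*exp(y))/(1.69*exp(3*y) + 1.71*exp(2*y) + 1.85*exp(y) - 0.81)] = (12.7426*exp(3*y) - 7.8*exp(2*y) - 9.6102*exp(y) - 2.1448)*exp(y)/(2.8561*exp(6*y) + 5.7798*exp(5*y) + 9.1771*exp(4*y) + 3.5892*exp(3*y) + 0.6523*exp(2*y) - 2.997*exp(y) + 0.6561)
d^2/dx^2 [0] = 0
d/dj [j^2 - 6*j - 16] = 2*j - 6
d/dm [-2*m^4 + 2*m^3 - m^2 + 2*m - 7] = -8*m^3 + 6*m^2 - 2*m + 2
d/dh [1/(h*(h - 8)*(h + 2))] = (-h*(h - 8) - h*(h + 2) - (h - 8)*(h + 2))/(h^2*(h - 8)^2*(h + 2)^2)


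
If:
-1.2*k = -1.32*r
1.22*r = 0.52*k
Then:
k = 0.00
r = 0.00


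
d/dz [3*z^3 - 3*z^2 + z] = 9*z^2 - 6*z + 1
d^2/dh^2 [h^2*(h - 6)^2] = 12*h^2 - 72*h + 72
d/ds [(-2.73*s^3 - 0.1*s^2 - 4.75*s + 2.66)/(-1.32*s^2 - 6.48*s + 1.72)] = (3.6036*s^4 + 35.3808*s^3 - 19.7088*s^2 + 6.6784*s + 9.0668)/(1.7424*s^4 + 17.1072*s^3 + 37.4496*s^2 - 22.2912*s + 2.9584)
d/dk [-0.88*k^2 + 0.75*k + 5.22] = 0.75 - 1.76*k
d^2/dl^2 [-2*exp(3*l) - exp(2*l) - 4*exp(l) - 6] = (-18*exp(2*l) - 4*exp(l) - 4)*exp(l)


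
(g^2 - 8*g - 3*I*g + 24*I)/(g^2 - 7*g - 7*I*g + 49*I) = (g^2 - 8*g - 3*I*g + 24*I)/(g^2 - 7*g - 7*I*g + 49*I)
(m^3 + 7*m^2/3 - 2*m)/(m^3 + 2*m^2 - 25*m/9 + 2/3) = 3*m/(3*m - 1)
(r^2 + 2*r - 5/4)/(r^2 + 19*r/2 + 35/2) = (r - 1/2)/(r + 7)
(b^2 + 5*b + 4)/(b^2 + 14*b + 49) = (b^2 + 5*b + 4)/(b^2 + 14*b + 49)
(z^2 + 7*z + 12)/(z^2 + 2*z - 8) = (z + 3)/(z - 2)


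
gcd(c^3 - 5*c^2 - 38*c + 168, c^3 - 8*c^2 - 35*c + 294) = c^2 - c - 42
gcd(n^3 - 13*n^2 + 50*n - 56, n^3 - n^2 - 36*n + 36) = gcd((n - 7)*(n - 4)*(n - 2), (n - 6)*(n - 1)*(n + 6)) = 1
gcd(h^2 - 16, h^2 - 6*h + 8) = h - 4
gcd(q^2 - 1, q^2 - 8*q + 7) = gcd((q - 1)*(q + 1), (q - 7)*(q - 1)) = q - 1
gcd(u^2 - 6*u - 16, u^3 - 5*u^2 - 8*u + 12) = u + 2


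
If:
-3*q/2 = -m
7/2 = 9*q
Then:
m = 7/12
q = 7/18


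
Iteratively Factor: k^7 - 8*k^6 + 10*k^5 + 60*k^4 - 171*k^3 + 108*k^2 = (k - 3)*(k^6 - 5*k^5 - 5*k^4 + 45*k^3 - 36*k^2) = (k - 4)*(k - 3)*(k^5 - k^4 - 9*k^3 + 9*k^2) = k*(k - 4)*(k - 3)*(k^4 - k^3 - 9*k^2 + 9*k) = k^2*(k - 4)*(k - 3)*(k^3 - k^2 - 9*k + 9) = k^2*(k - 4)*(k - 3)^2*(k^2 + 2*k - 3) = k^2*(k - 4)*(k - 3)^2*(k - 1)*(k + 3)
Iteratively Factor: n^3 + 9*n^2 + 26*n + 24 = (n + 3)*(n^2 + 6*n + 8) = (n + 2)*(n + 3)*(n + 4)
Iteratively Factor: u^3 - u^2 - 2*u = (u - 2)*(u^2 + u) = u*(u - 2)*(u + 1)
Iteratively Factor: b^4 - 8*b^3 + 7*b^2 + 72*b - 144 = (b - 4)*(b^3 - 4*b^2 - 9*b + 36) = (b - 4)*(b + 3)*(b^2 - 7*b + 12) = (b - 4)^2*(b + 3)*(b - 3)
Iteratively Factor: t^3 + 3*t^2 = (t)*(t^2 + 3*t) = t^2*(t + 3)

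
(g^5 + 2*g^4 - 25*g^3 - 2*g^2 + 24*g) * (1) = g^5 + 2*g^4 - 25*g^3 - 2*g^2 + 24*g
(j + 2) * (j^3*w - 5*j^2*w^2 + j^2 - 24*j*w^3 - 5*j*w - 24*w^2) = j^4*w - 5*j^3*w^2 + 2*j^3*w + j^3 - 24*j^2*w^3 - 10*j^2*w^2 - 5*j^2*w + 2*j^2 - 48*j*w^3 - 24*j*w^2 - 10*j*w - 48*w^2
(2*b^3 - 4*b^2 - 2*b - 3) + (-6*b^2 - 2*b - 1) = 2*b^3 - 10*b^2 - 4*b - 4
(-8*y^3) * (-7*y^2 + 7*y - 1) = 56*y^5 - 56*y^4 + 8*y^3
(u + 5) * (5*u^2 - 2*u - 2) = 5*u^3 + 23*u^2 - 12*u - 10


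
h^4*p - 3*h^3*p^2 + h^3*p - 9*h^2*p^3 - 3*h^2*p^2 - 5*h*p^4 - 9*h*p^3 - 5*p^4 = (h - 5*p)*(h + p)^2*(h*p + p)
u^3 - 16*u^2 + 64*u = u*(u - 8)^2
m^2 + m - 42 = (m - 6)*(m + 7)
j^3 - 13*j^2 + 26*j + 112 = (j - 8)*(j - 7)*(j + 2)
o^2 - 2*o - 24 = (o - 6)*(o + 4)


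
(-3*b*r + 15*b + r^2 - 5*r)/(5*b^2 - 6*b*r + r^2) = (-3*b*r + 15*b + r^2 - 5*r)/(5*b^2 - 6*b*r + r^2)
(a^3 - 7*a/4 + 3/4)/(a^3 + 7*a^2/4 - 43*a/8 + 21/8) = 2*(4*a^2 + 4*a - 3)/(8*a^2 + 22*a - 21)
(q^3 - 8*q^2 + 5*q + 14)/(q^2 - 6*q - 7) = q - 2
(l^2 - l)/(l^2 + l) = (l - 1)/(l + 1)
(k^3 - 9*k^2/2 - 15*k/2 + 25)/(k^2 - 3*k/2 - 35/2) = (2*k^2 + k - 10)/(2*k + 7)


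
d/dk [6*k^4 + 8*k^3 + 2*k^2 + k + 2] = 24*k^3 + 24*k^2 + 4*k + 1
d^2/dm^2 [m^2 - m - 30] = 2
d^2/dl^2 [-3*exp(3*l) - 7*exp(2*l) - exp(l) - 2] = (-27*exp(2*l) - 28*exp(l) - 1)*exp(l)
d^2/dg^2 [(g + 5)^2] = 2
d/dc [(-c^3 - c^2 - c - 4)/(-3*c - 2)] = (6*c^3 + 9*c^2 + 4*c - 10)/(9*c^2 + 12*c + 4)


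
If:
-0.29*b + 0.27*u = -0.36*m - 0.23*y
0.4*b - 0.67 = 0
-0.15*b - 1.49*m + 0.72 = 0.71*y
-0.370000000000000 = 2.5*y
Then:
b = 1.68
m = 0.39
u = 1.41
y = -0.15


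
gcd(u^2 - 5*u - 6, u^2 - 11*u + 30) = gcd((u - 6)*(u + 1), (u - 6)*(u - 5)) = u - 6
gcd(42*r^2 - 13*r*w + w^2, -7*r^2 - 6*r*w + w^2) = 7*r - w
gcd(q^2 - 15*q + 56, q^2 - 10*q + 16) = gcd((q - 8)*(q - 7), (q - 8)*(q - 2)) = q - 8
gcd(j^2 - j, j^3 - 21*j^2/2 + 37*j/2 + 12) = 1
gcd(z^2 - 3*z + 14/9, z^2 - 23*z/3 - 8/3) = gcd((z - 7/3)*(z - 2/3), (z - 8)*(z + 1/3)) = 1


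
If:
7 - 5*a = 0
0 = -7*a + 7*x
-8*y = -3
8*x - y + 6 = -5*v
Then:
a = 7/5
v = -673/200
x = 7/5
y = 3/8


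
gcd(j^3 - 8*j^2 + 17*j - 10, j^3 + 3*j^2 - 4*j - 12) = j - 2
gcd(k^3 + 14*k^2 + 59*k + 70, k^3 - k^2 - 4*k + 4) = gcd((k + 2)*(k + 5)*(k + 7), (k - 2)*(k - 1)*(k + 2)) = k + 2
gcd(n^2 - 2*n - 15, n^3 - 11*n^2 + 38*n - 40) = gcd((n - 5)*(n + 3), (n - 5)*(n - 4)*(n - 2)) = n - 5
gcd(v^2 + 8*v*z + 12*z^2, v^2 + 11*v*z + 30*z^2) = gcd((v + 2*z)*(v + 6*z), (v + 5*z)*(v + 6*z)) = v + 6*z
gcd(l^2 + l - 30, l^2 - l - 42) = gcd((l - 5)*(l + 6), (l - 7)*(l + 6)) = l + 6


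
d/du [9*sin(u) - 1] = 9*cos(u)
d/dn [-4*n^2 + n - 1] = 1 - 8*n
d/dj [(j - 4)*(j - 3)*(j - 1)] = 3*j^2 - 16*j + 19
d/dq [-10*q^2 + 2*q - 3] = 2 - 20*q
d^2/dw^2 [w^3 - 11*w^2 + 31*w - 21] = 6*w - 22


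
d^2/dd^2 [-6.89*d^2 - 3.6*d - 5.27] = -13.7800000000000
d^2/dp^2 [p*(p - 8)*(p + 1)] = 6*p - 14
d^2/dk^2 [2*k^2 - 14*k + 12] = 4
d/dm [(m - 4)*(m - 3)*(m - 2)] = 3*m^2 - 18*m + 26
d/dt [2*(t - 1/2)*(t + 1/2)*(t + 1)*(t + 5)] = 8*t^3 + 36*t^2 + 19*t - 3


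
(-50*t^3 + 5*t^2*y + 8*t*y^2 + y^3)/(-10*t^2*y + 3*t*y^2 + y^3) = (5*t + y)/y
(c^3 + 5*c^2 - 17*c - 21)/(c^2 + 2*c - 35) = (c^2 - 2*c - 3)/(c - 5)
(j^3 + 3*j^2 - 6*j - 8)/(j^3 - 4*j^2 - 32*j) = (j^2 - j - 2)/(j*(j - 8))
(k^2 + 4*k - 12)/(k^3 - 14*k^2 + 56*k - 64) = (k + 6)/(k^2 - 12*k + 32)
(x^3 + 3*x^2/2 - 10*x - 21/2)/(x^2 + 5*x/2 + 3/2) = (2*x^2 + x - 21)/(2*x + 3)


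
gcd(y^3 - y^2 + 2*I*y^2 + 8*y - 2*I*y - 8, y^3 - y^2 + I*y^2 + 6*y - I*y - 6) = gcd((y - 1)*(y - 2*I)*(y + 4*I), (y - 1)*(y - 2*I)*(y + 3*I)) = y^2 + y*(-1 - 2*I) + 2*I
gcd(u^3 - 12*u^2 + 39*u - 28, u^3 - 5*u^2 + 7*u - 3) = u - 1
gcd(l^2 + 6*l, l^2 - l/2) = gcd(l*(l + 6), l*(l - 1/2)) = l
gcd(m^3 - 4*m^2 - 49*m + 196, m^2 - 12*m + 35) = m - 7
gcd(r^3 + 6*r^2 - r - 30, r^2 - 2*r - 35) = r + 5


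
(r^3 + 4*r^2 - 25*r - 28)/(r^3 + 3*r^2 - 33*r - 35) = (r - 4)/(r - 5)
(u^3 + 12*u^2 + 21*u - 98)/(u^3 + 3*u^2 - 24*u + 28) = (u + 7)/(u - 2)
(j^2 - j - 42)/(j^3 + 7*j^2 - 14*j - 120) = (j - 7)/(j^2 + j - 20)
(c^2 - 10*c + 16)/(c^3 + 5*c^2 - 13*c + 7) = (c^2 - 10*c + 16)/(c^3 + 5*c^2 - 13*c + 7)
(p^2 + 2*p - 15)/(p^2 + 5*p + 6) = (p^2 + 2*p - 15)/(p^2 + 5*p + 6)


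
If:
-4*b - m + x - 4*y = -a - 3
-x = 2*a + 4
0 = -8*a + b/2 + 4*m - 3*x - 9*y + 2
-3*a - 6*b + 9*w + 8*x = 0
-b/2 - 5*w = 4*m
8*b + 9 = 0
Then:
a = -35659/37424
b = -9/8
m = -31881/37424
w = 29715/37424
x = -39189/18712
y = 49631/37424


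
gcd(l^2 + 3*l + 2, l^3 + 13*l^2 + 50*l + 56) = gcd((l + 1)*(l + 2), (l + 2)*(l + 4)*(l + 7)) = l + 2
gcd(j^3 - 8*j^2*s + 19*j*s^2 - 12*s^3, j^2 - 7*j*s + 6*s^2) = -j + s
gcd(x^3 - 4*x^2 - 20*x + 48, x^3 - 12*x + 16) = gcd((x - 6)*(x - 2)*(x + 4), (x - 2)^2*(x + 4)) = x^2 + 2*x - 8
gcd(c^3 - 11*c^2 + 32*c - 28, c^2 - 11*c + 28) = c - 7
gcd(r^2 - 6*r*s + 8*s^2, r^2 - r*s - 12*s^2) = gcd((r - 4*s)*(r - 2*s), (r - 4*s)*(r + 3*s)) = r - 4*s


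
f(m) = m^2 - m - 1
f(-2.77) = 9.44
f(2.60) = 3.16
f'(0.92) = 0.84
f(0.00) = -1.00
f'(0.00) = -1.00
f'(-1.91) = -4.82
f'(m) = 2*m - 1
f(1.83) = 0.52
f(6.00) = 29.00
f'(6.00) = 11.00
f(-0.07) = -0.93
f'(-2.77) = -6.54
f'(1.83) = 2.66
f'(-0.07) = -1.14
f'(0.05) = -0.90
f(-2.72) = 9.12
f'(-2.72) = -6.44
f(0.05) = -1.05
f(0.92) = -1.07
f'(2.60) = 4.20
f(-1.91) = 4.56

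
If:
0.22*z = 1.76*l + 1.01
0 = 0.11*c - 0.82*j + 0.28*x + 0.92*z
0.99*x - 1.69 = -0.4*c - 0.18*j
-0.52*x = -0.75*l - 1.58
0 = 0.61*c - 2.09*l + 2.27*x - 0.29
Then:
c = -12.65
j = 13.36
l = 0.94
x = 4.39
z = 12.08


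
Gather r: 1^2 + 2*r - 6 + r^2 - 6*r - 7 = r^2 - 4*r - 12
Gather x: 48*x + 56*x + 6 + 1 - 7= 104*x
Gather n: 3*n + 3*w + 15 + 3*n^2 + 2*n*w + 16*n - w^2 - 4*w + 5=3*n^2 + n*(2*w + 19) - w^2 - w + 20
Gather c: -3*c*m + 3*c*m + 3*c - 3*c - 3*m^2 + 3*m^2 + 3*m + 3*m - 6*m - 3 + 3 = 0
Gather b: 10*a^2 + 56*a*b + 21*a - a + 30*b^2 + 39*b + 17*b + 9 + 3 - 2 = 10*a^2 + 20*a + 30*b^2 + b*(56*a + 56) + 10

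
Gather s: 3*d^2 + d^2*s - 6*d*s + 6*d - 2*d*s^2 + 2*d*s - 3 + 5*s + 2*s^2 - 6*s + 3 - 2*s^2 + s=3*d^2 - 2*d*s^2 + 6*d + s*(d^2 - 4*d)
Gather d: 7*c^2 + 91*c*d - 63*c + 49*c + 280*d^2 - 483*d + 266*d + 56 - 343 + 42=7*c^2 - 14*c + 280*d^2 + d*(91*c - 217) - 245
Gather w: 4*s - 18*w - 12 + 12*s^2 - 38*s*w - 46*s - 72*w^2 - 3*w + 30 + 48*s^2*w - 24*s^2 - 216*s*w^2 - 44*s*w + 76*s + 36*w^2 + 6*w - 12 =-12*s^2 + 34*s + w^2*(-216*s - 36) + w*(48*s^2 - 82*s - 15) + 6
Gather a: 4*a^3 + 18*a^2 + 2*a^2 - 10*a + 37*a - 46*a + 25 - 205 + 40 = 4*a^3 + 20*a^2 - 19*a - 140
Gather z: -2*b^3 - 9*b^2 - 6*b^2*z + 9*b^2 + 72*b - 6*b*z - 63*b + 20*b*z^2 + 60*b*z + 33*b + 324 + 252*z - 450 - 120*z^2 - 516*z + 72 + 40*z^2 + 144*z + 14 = -2*b^3 + 42*b + z^2*(20*b - 80) + z*(-6*b^2 + 54*b - 120) - 40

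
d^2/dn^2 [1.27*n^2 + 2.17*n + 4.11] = 2.54000000000000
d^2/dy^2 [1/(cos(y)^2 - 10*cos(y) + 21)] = (-8*sin(y)^4 + 36*sin(y)^2 - 495*cos(y) + 15*cos(3*y) + 288)/(2*(cos(y) - 7)^3*(cos(y) - 3)^3)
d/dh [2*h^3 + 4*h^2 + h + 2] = 6*h^2 + 8*h + 1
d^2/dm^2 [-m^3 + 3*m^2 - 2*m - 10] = 6 - 6*m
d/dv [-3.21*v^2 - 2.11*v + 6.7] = -6.42*v - 2.11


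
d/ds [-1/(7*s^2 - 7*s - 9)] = 7*(2*s - 1)/(-7*s^2 + 7*s + 9)^2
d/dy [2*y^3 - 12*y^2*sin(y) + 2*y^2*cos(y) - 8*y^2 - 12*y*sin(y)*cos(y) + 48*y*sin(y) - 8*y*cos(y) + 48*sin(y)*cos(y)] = -2*y^2*sin(y) - 12*y^2*cos(y) + 6*y^2 - 16*y*sin(y) + 52*y*cos(y) - 12*y*cos(2*y) - 16*y + 48*sin(y) - 6*sin(2*y) - 8*cos(y) + 48*cos(2*y)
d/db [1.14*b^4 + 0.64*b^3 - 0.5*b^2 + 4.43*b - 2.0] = 4.56*b^3 + 1.92*b^2 - 1.0*b + 4.43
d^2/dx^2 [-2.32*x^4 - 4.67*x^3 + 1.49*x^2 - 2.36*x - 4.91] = -27.84*x^2 - 28.02*x + 2.98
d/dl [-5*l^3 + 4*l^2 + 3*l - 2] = -15*l^2 + 8*l + 3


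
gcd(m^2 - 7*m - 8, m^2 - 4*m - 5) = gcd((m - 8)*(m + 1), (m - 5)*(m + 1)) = m + 1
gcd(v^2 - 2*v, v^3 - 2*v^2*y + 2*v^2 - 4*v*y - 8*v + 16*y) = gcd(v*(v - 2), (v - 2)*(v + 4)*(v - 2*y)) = v - 2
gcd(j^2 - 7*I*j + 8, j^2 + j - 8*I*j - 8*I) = j - 8*I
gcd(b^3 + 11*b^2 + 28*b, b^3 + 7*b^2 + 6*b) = b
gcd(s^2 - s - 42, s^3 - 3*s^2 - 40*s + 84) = s^2 - s - 42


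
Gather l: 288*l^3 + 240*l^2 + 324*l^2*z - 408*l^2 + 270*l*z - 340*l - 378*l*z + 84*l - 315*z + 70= 288*l^3 + l^2*(324*z - 168) + l*(-108*z - 256) - 315*z + 70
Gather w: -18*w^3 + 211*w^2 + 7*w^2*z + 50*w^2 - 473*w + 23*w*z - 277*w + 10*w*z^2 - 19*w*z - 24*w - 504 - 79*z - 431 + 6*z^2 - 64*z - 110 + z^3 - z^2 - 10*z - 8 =-18*w^3 + w^2*(7*z + 261) + w*(10*z^2 + 4*z - 774) + z^3 + 5*z^2 - 153*z - 1053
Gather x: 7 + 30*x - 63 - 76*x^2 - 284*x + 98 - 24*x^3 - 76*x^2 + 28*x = -24*x^3 - 152*x^2 - 226*x + 42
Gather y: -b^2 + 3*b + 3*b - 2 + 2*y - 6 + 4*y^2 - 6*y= -b^2 + 6*b + 4*y^2 - 4*y - 8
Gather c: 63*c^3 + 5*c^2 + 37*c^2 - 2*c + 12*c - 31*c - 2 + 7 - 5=63*c^3 + 42*c^2 - 21*c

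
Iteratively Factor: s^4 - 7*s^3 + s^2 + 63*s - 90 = (s + 3)*(s^3 - 10*s^2 + 31*s - 30) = (s - 3)*(s + 3)*(s^2 - 7*s + 10) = (s - 5)*(s - 3)*(s + 3)*(s - 2)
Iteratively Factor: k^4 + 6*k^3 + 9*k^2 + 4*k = (k + 4)*(k^3 + 2*k^2 + k) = (k + 1)*(k + 4)*(k^2 + k) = k*(k + 1)*(k + 4)*(k + 1)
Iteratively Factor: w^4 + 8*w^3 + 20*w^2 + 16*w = (w + 2)*(w^3 + 6*w^2 + 8*w) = (w + 2)^2*(w^2 + 4*w) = (w + 2)^2*(w + 4)*(w)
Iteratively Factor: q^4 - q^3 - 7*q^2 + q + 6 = (q - 1)*(q^3 - 7*q - 6) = (q - 1)*(q + 2)*(q^2 - 2*q - 3) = (q - 3)*(q - 1)*(q + 2)*(q + 1)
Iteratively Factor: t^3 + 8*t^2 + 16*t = (t)*(t^2 + 8*t + 16) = t*(t + 4)*(t + 4)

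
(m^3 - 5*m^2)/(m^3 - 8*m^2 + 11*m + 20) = m^2/(m^2 - 3*m - 4)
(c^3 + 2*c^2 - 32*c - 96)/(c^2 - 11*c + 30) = (c^2 + 8*c + 16)/(c - 5)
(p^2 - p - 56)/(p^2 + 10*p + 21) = (p - 8)/(p + 3)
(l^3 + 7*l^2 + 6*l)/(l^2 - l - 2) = l*(l + 6)/(l - 2)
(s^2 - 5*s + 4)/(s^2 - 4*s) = (s - 1)/s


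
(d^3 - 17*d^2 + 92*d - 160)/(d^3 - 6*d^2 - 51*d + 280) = (d - 4)/(d + 7)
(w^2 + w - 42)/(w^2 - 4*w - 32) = (-w^2 - w + 42)/(-w^2 + 4*w + 32)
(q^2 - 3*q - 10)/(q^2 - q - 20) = (q + 2)/(q + 4)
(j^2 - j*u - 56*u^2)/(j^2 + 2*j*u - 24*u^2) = (j^2 - j*u - 56*u^2)/(j^2 + 2*j*u - 24*u^2)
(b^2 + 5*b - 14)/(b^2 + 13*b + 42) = (b - 2)/(b + 6)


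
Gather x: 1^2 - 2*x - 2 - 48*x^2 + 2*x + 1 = -48*x^2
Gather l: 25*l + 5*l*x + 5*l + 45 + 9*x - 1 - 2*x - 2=l*(5*x + 30) + 7*x + 42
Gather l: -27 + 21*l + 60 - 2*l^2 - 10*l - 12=-2*l^2 + 11*l + 21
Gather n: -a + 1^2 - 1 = -a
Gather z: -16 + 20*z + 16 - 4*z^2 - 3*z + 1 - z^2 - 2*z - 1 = -5*z^2 + 15*z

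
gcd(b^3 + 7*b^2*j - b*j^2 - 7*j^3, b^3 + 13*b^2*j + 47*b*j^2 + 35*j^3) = b^2 + 8*b*j + 7*j^2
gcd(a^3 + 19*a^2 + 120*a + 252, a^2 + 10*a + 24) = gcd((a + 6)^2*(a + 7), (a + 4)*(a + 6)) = a + 6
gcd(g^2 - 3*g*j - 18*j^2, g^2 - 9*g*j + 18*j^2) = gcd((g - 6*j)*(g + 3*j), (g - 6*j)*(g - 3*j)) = g - 6*j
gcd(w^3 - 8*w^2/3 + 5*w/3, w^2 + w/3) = w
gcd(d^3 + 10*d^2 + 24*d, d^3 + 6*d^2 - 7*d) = d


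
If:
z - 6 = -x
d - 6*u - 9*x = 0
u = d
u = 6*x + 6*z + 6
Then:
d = 42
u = 42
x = -70/3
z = 88/3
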